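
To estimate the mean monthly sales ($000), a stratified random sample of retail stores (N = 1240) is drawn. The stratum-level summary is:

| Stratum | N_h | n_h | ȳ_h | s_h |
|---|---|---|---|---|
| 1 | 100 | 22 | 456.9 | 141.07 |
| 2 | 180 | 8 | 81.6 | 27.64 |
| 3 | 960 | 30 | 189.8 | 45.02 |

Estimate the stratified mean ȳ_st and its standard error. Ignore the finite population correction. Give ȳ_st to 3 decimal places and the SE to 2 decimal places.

ȳ_st = Σ W_h ȳ_h = (100·456.9 + 180·81.6 + 960·189.8)/1240 = 195.63387
V̂(ȳ_st) = Σ W_h² s_h²/n_h, with W_h = N_h/N and N = 1240:
  stratum 1: (100/1240)²·141.07²/22 = 5.88306
  stratum 2: (180/1240)²·27.64²/8 = 2.01228
  stratum 3: (960/1240)²·45.02²/30 = 40.4938
V̂(ȳ_st) = 48.3892
SE(ȳ_st) = √48.3892 = 6.95623

ȳ_st ≈ 195.634, SE ≈ 6.96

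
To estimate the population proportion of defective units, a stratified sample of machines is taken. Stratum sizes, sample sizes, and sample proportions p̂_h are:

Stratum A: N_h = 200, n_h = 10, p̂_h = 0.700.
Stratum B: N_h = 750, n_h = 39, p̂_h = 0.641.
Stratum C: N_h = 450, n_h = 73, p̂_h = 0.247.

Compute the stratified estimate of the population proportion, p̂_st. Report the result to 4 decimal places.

N = 1400; stratum weights W_h = N_h/N.
p̂_st = Σ W_h p̂_h = (200·0.700 + 750·0.641 + 450·0.247)/1400 = 0.52279

p̂_st ≈ 0.5228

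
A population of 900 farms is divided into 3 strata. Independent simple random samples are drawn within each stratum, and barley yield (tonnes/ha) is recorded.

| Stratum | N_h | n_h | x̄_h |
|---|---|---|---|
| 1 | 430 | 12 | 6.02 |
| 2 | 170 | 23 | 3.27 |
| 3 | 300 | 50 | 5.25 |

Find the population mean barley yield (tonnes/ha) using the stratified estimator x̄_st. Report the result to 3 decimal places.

N = Σ N_h = 900. Stratum weights W_h = N_h/N.
x̄_st = (430·6.02 + 170·3.27 + 300·5.25) / 900 = 5.24389

x̄_st ≈ 5.244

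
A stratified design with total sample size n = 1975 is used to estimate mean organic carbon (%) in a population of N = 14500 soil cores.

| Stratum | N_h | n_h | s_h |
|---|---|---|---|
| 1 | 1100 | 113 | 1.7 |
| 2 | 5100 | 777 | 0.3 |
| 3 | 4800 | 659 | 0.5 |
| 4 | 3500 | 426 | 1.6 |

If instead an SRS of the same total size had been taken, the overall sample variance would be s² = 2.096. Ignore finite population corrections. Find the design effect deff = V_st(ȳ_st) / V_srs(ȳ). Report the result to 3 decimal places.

deff ≈ 0.521

V̂(ȳ_st) = Σ W_h² s_h²/n_h, with W_h = N_h/N and N = 14500:
  stratum 1: (1100/14500)²·1.7²/113 = 0.000147187
  stratum 2: (5100/14500)²·0.3²/777 = 1.43293e-05
  stratum 3: (4800/14500)²·0.5²/659 = 4.1572e-05
  stratum 4: (3500/14500)²·1.6²/426 = 0.000350131
V_st = 0.000553219
V_srs = s²/n = 2.096/1975 = 0.00106127
deff = V_st / V_srs = 0.000553219/0.00106127 = 0.5213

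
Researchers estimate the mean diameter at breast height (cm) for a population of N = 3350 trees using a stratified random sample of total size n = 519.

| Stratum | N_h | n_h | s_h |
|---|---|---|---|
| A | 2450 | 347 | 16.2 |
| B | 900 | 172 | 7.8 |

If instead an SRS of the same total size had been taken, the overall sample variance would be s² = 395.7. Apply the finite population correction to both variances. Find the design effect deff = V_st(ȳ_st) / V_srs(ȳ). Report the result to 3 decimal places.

deff ≈ 0.571

V̂(ȳ_st) = Σ W_h² (1 − n_h/N_h) s_h²/n_h, with W_h = N_h/N and N = 3350:
  stratum A: (2450/3350)²·(1 − 347/2450)·16.2²/347 = 0.347229
  stratum B: (900/3350)²·(1 − 172/900)·7.8²/172 = 0.0206512
V_st = 0.36788
V_srs = (1 − 519/3350)·395.7/519 = 0.644308
deff = V_st / V_srs = 0.36788/0.644308 = 0.5710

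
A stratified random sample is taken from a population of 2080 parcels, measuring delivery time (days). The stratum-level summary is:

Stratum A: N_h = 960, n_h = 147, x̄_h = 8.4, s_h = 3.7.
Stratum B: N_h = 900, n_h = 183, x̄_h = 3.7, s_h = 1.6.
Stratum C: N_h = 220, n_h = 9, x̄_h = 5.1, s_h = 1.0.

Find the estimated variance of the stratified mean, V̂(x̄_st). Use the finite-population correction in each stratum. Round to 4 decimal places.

V̂(x̄_st) ≈ 0.0201

V̂(x̄_st) = Σ W_h² (1 − n_h/N_h) s_h²/n_h, with W_h = N_h/N and N = 2080:
  stratum A: (960/2080)²·(1 − 147/960)·3.7²/147 = 0.0168005
  stratum B: (900/2080)²·(1 − 183/900)·1.6²/183 = 0.00208653
  stratum C: (220/2080)²·(1 − 9/220)·1.0²/9 = 0.00119216
V̂(x̄_st) = 0.0200792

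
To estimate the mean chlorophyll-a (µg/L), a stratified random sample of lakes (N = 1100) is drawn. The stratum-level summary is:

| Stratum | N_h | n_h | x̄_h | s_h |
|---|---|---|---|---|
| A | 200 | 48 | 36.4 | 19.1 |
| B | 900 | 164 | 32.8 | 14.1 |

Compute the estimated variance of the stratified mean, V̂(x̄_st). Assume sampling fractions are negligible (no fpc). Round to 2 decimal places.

V̂(x̄_st) ≈ 1.06

V̂(x̄_st) = Σ W_h² s_h²/n_h, with W_h = N_h/N and N = 1100:
  stratum A: (200/1100)²·19.1²/48 = 0.251247
  stratum B: (900/1100)²·14.1²/164 = 0.81151
V̂(x̄_st) = 1.06276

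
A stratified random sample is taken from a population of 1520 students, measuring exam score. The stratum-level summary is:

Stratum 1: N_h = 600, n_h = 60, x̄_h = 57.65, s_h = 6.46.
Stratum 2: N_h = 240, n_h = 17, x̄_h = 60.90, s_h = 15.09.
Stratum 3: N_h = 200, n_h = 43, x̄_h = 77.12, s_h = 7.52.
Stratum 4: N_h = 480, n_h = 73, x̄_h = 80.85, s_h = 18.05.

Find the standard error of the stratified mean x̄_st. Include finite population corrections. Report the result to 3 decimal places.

V̂(x̄_st) = Σ W_h² (1 − n_h/N_h) s_h²/n_h, with W_h = N_h/N and N = 1520:
  stratum 1: (600/1520)²·(1 − 60/600)·6.46²/60 = 0.0975375
  stratum 2: (240/1520)²·(1 − 17/240)·15.09²/17 = 0.310283
  stratum 3: (200/1520)²·(1 − 43/200)·7.52²/43 = 0.0178735
  stratum 4: (480/1520)²·(1 − 73/480)·18.05²/73 = 0.377381
V̂(x̄_st) = 0.803075
SE(x̄_st) = √0.803075 = 0.896145

SE(x̄_st) ≈ 0.896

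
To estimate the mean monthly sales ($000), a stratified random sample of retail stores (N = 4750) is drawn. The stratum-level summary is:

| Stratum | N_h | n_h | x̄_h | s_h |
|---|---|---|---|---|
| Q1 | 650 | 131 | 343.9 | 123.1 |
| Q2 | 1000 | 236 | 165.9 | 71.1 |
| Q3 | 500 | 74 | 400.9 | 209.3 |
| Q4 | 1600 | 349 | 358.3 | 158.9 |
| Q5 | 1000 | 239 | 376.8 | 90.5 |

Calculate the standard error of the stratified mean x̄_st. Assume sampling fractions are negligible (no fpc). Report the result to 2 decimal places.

V̂(x̄_st) = Σ W_h² s_h²/n_h, with W_h = N_h/N and N = 4750:
  stratum Q1: (650/4750)²·123.1²/131 = 2.16613
  stratum Q2: (1000/4750)²·71.1²/236 = 0.94938
  stratum Q3: (500/4750)²·209.3²/74 = 6.55933
  stratum Q4: (1600/4750)²·158.9²/349 = 8.20871
  stratum Q5: (1000/4750)²·90.5²/239 = 1.51884
V̂(x̄_st) = 19.4024
SE(x̄_st) = √19.4024 = 4.40481

SE(x̄_st) ≈ 4.40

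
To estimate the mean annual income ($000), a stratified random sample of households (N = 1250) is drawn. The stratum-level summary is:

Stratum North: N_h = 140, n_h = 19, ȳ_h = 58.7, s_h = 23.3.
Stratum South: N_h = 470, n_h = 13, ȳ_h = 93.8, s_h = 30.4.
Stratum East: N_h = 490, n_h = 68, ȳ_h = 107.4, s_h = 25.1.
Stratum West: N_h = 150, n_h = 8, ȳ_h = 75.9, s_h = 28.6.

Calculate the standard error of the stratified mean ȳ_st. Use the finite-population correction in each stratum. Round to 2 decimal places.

SE(ȳ_st) ≈ 3.56

V̂(ȳ_st) = Σ W_h² (1 − n_h/N_h) s_h²/n_h, with W_h = N_h/N and N = 1250:
  stratum North: (140/1250)²·(1 − 19/140)·23.3²/19 = 0.309779
  stratum South: (470/1250)²·(1 − 13/470)·30.4²/13 = 9.77232
  stratum East: (490/1250)²·(1 − 68/490)·25.1²/68 = 1.2261
  stratum West: (150/1250)²·(1 − 8/150)·28.6²/8 = 1.3938
V̂(ȳ_st) = 12.702
SE(ȳ_st) = √12.702 = 3.56399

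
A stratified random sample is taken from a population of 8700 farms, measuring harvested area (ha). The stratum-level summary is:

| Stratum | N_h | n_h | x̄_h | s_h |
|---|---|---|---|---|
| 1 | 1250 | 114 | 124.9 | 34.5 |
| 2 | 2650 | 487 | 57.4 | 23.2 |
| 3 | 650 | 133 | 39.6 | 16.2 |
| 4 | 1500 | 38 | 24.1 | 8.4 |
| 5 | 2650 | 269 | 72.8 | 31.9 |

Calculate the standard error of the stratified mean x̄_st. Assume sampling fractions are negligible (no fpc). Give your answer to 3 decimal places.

V̂(x̄_st) = Σ W_h² s_h²/n_h, with W_h = N_h/N and N = 8700:
  stratum 1: (1250/8700)²·34.5²/114 = 0.215534
  stratum 2: (2650/8700)²·23.2²/487 = 0.102542
  stratum 3: (650/8700)²·16.2²/133 = 0.0110145
  stratum 4: (1500/8700)²·8.4²/38 = 0.0551974
  stratum 5: (2650/8700)²·31.9²/269 = 0.35098
V̂(x̄_st) = 0.735267
SE(x̄_st) = √0.735267 = 0.857477

SE(x̄_st) ≈ 0.857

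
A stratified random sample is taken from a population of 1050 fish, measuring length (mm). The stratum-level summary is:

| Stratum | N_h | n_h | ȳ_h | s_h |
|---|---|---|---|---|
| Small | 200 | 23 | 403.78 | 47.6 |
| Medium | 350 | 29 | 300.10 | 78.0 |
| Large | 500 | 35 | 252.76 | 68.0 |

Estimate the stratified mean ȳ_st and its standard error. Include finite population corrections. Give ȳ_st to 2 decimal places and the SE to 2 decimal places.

ȳ_st ≈ 297.31, SE ≈ 7.24

ȳ_st = Σ W_h ȳ_h = (200·403.78 + 350·300.10 + 500·252.76)/1050 = 297.30571
V̂(ȳ_st) = Σ W_h² (1 − n_h/N_h) s_h²/n_h, with W_h = N_h/N and N = 1050:
  stratum Small: (200/1050)²·(1 − 23/200)·47.6²/23 = 3.16308
  stratum Medium: (350/1050)²·(1 − 29/350)·78.0²/29 = 21.3789
  stratum Large: (500/1050)²·(1 − 35/500)·68.0²/35 = 27.8608
V̂(ȳ_st) = 52.4028
SE(ȳ_st) = √52.4028 = 7.23898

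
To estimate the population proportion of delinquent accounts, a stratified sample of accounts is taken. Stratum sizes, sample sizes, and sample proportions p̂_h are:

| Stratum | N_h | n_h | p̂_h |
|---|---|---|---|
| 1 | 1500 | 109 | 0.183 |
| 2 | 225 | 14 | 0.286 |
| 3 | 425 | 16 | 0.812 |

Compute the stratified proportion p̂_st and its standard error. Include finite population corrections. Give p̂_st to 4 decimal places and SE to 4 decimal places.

N = 2150; stratum weights W_h = N_h/N.
p̂_st = Σ W_h p̂_h = (1500·0.183 + 225·0.286 + 425·0.812)/2150 = 0.31812
V̂(p̂_st) = Σ W_h² (1 − n_h/N_h) p̂_h(1−p̂_h)/(n_h−1):
  stratum 1: (1500/2150)²·(1 − 109/1500)·0.183·0.817/108 = 0.000624872
  stratum 2: (225/2150)²·(1 − 14/225)·0.286·0.714/13 = 0.000161328
  stratum 3: (425/2150)²·(1 − 16/425)·0.812·0.188/15 = 0.0003827
V̂(p̂_st) = 0.0011689; SE = √V̂ = 0.0341892

p̂_st ≈ 0.3181, SE ≈ 0.0342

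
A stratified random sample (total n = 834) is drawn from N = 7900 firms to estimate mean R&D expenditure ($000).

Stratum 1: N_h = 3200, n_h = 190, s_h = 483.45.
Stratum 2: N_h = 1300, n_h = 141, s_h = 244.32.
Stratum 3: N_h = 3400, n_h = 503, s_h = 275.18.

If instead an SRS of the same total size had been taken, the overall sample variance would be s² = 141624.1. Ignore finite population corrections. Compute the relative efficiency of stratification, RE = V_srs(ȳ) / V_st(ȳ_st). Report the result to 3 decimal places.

V̂(ȳ_st) = Σ W_h² s_h²/n_h, with W_h = N_h/N and N = 7900:
  stratum 1: (3200/7900)²·483.45²/190 = 201.834
  stratum 2: (1300/7900)²·244.32²/141 = 11.4639
  stratum 3: (3400/7900)²·275.18²/503 = 27.8849
V_st = 241.183
V_srs = s²/n = 141624.1/834 = 169.813
Relative efficiency = V_srs / V_st = 169.813/241.183 = 0.7041

RE ≈ 0.704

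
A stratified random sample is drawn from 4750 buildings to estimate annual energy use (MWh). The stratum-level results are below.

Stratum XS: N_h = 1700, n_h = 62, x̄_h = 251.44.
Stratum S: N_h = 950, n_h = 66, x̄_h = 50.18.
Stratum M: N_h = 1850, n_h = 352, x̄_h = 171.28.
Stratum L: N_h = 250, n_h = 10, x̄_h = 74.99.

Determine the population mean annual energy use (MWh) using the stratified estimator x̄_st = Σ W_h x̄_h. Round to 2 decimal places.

N = Σ N_h = 4750. Stratum weights W_h = N_h/N.
x̄_st = (1700·251.44 + 950·50.18 + 1850·171.28 + 250·74.99) / 4750 = 170.6809

x̄_st ≈ 170.68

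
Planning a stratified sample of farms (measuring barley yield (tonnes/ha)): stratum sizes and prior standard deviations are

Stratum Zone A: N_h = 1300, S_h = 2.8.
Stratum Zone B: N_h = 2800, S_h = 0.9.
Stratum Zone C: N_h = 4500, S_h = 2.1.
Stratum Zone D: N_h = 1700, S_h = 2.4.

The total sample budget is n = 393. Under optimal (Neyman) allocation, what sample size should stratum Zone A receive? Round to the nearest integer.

73

Neyman allocation: n_h = n · N_h S_h / Σ N_i S_i, with n = 393.
  stratum Zone A: N_h·S_h = 1300·2.8 = 3640.00
  stratum Zone B: N_h·S_h = 2800·0.9 = 2520.00
  stratum Zone C: N_h·S_h = 4500·2.1 = 9450.00
  stratum Zone D: N_h·S_h = 1700·2.4 = 4080.00
Σ N_h S_h = 19690.00
n for stratum Zone A = 393·3640.00/19690.00 = 72.652 → 73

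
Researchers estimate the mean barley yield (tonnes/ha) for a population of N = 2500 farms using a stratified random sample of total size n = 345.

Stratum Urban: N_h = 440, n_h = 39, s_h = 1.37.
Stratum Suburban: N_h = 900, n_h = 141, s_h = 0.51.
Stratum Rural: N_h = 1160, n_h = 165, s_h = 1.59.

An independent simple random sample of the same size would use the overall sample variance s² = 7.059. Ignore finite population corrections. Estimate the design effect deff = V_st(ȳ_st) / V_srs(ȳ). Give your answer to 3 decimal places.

deff ≈ 0.246

V̂(ȳ_st) = Σ W_h² s_h²/n_h, with W_h = N_h/N and N = 2500:
  stratum Urban: (440/2500)²·1.37²/39 = 0.00149074
  stratum Suburban: (900/2500)²·0.51²/141 = 0.000239071
  stratum Rural: (1160/2500)²·1.59²/165 = 0.00329873
V_st = 0.00502854
V_srs = s²/n = 7.059/345 = 0.0204609
deff = V_st / V_srs = 0.00502854/0.0204609 = 0.2458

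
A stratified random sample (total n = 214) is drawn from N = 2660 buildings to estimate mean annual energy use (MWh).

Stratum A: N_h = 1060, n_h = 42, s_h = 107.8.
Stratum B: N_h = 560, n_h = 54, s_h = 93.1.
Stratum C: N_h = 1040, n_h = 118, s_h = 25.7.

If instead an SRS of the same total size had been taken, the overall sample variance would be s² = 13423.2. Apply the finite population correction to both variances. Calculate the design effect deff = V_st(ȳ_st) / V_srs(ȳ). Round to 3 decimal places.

V̂(ȳ_st) = Σ W_h² (1 − n_h/N_h) s_h²/n_h, with W_h = N_h/N and N = 2660:
  stratum A: (1060/2660)²·(1 − 42/1060)·107.8²/42 = 42.1967
  stratum B: (560/2660)²·(1 − 54/560)·93.1²/54 = 6.42807
  stratum C: (1040/2660)²·(1 − 118/1040)·25.7²/118 = 0.758552
V_st = 49.3833
V_srs = (1 − 214/2660)·13423.2/214 = 57.6789
deff = V_st / V_srs = 49.3833/57.6789 = 0.8562

deff ≈ 0.856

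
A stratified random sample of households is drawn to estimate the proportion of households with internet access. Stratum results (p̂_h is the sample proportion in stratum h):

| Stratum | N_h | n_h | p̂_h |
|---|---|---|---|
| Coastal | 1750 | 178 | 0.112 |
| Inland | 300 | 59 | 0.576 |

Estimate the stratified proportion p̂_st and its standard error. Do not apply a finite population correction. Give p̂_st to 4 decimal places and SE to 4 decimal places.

N = 2050; stratum weights W_h = N_h/N.
p̂_st = Σ W_h p̂_h = (1750·0.112 + 300·0.576)/2050 = 0.17990
V̂(p̂_st) = Σ W_h² p̂_h(1−p̂_h)/(n_h−1):
  stratum Coastal: (1750/2050)²·0.112·0.888/177 = 0.000409474
  stratum Inland: (300/2050)²·0.576·0.424/58 = 9.01769e-05
V̂(p̂_st) = 0.000499651; SE = √V̂ = 0.0223529

p̂_st ≈ 0.1799, SE ≈ 0.0224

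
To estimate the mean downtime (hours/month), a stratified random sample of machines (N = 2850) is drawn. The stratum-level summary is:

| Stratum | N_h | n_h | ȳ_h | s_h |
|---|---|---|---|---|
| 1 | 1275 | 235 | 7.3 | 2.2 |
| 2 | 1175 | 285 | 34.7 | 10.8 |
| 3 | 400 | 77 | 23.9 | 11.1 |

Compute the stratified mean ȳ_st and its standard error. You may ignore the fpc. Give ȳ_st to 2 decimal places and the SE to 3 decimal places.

ȳ_st ≈ 20.93, SE ≈ 0.324

ȳ_st = Σ W_h ȳ_h = (1275·7.3 + 1175·34.7 + 400·23.9)/2850 = 20.92632
V̂(ȳ_st) = Σ W_h² s_h²/n_h, with W_h = N_h/N and N = 2850:
  stratum 1: (1275/2850)²·2.2²/235 = 0.004122
  stratum 2: (1175/2850)²·10.8²/285 = 0.0695647
  stratum 3: (400/2850)²·11.1²/77 = 0.0315199
V̂(ȳ_st) = 0.105207
SE(ȳ_st) = √0.105207 = 0.324356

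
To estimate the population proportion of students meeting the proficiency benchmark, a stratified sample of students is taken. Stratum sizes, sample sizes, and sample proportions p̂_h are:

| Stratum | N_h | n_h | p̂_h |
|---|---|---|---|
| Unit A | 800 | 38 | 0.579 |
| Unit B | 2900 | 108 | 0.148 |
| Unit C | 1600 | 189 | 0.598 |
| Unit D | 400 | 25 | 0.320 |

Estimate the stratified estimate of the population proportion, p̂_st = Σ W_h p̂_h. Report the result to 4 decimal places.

N = 5700; stratum weights W_h = N_h/N.
p̂_st = Σ W_h p̂_h = (800·0.579 + 2900·0.148 + 1600·0.598 + 400·0.320)/5700 = 0.34688

p̂_st ≈ 0.3469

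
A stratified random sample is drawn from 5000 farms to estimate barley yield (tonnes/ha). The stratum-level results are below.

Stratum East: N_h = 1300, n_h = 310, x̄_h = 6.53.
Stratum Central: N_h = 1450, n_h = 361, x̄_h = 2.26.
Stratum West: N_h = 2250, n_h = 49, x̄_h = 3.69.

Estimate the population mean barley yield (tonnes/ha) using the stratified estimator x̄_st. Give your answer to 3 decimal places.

N = Σ N_h = 5000. Stratum weights W_h = N_h/N.
x̄_st = (1300·6.53 + 1450·2.26 + 2250·3.69) / 5000 = 4.01370

x̄_st ≈ 4.014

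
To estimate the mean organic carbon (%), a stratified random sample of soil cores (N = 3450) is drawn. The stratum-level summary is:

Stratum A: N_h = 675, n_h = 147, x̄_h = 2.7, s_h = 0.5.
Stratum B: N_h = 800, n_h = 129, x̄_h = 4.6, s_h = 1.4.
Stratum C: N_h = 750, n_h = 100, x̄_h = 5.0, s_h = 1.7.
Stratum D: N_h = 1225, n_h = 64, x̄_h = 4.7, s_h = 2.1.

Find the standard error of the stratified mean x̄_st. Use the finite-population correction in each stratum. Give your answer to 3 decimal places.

V̂(x̄_st) = Σ W_h² (1 − n_h/N_h) s_h²/n_h, with W_h = N_h/N and N = 3450:
  stratum A: (675/3450)²·(1 − 147/675)·0.5²/147 = 5.0924e-05
  stratum B: (800/3450)²·(1 − 129/800)·1.4²/129 = 0.000685237
  stratum C: (750/3450)²·(1 − 100/750)·1.7²/100 = 0.00118368
  stratum D: (1225/3450)²·(1 − 64/1225)·2.1²/64 = 0.00823358
V̂(x̄_st) = 0.0101534
SE(x̄_st) = √0.0101534 = 0.100764

SE(x̄_st) ≈ 0.101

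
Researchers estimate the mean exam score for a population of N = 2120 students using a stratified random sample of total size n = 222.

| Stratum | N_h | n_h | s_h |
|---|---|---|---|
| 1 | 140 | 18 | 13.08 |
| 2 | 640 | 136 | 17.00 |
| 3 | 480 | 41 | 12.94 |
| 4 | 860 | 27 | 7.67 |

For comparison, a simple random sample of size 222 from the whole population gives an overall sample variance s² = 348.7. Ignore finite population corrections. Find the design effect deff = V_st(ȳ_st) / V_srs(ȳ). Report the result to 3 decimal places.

deff ≈ 0.511

V̂(ȳ_st) = Σ W_h² s_h²/n_h, with W_h = N_h/N and N = 2120:
  stratum 1: (140/2120)²·13.08²/18 = 0.0414503
  stratum 2: (640/2120)²·17.00²/136 = 0.193663
  stratum 3: (480/2120)²·12.94²/41 = 0.209361
  stratum 4: (860/2120)²·7.67²/27 = 0.358552
V_st = 0.803026
V_srs = s²/n = 348.7/222 = 1.57072
deff = V_st / V_srs = 0.803026/1.57072 = 0.5112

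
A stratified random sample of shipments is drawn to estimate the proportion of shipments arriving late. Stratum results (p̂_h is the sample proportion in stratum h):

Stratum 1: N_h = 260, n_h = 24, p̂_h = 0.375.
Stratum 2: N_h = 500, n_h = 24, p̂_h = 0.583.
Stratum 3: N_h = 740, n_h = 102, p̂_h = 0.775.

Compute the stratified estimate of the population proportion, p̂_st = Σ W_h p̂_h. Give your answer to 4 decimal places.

p̂_st ≈ 0.6417

N = 1500; stratum weights W_h = N_h/N.
p̂_st = Σ W_h p̂_h = (260·0.375 + 500·0.583 + 740·0.775)/1500 = 0.64167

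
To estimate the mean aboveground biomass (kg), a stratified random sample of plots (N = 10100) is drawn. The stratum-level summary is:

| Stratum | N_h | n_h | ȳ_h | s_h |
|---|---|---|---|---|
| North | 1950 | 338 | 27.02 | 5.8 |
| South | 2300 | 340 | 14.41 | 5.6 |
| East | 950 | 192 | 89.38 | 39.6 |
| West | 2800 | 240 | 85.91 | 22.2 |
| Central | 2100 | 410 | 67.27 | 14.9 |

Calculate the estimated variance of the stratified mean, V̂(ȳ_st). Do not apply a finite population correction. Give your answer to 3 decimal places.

V̂(ȳ_st) = Σ W_h² s_h²/n_h, with W_h = N_h/N and N = 10100:
  stratum North: (1950/10100)²·5.8²/338 = 0.00370993
  stratum South: (2300/10100)²·5.6²/340 = 0.00478311
  stratum East: (950/10100)²·39.6²/192 = 0.0722593
  stratum West: (2800/10100)²·22.2²/240 = 0.157822
  stratum Central: (2100/10100)²·14.9²/410 = 0.0234091
V̂(ȳ_st) = 0.261984

V̂(ȳ_st) ≈ 0.262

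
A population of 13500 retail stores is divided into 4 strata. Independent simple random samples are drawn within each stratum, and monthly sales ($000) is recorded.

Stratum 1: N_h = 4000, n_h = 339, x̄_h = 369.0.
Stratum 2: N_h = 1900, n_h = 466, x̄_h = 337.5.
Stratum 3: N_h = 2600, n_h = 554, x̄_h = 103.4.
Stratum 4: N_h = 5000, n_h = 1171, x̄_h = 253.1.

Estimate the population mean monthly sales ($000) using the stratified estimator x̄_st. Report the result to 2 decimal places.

N = Σ N_h = 13500. Stratum weights W_h = N_h/N.
x̄_st = (4000·369.0 + 1900·337.5 + 2600·103.4 + 5000·253.1) / 13500 = 270.4881

x̄_st ≈ 270.49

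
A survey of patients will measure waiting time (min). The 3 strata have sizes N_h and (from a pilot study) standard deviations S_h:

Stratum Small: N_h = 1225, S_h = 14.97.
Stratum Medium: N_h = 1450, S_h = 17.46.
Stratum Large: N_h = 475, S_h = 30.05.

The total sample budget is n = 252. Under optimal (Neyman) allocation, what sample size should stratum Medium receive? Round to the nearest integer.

Neyman allocation: n_h = n · N_h S_h / Σ N_i S_i, with n = 252.
  stratum Small: N_h·S_h = 1225·14.97 = 18338.25
  stratum Medium: N_h·S_h = 1450·17.46 = 25317.00
  stratum Large: N_h·S_h = 475·30.05 = 14273.75
Σ N_h S_h = 57929.00
n for stratum Medium = 252·25317.00/57929.00 = 110.133 → 110

110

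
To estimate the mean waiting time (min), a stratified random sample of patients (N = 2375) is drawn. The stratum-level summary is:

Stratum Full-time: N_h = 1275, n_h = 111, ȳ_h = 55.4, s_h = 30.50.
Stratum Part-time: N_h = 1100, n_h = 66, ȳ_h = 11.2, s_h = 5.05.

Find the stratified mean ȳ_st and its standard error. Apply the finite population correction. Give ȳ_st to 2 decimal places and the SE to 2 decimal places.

ȳ_st = Σ W_h ȳ_h = (1275·55.4 + 1100·11.2)/2375 = 34.92842
V̂(ȳ_st) = Σ W_h² (1 − n_h/N_h) s_h²/n_h, with W_h = N_h/N and N = 2375:
  stratum Full-time: (1275/2375)²·(1 − 111/1275)·30.50²/111 = 2.20502
  stratum Part-time: (1100/2375)²·(1 − 66/1100)·5.05²/66 = 0.0779157
V̂(ȳ_st) = 2.28294
SE(ȳ_st) = √2.28294 = 1.51094

ȳ_st ≈ 34.93, SE ≈ 1.51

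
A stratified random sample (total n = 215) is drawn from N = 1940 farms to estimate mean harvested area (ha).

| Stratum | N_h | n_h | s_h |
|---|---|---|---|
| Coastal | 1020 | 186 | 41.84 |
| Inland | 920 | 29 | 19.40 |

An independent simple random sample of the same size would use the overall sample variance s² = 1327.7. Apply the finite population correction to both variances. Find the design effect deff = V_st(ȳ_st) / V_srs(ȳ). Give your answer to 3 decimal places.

deff ≈ 0.902

V̂(ȳ_st) = Σ W_h² (1 − n_h/N_h) s_h²/n_h, with W_h = N_h/N and N = 1940:
  stratum Coastal: (1020/1940)²·(1 − 186/1020)·41.84²/186 = 2.12732
  stratum Inland: (920/1940)²·(1 − 29/920)·19.40²/29 = 2.82662
V_st = 4.95394
V_srs = (1 − 215/1940)·1327.7/215 = 5.49097
deff = V_st / V_srs = 4.95394/5.49097 = 0.9022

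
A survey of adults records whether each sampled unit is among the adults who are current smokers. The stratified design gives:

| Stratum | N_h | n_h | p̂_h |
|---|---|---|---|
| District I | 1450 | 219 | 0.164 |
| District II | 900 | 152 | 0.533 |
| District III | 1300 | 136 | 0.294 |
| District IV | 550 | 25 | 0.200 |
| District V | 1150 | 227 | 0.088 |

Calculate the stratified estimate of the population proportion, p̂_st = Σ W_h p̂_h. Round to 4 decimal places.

p̂_st ≈ 0.2450

N = 5350; stratum weights W_h = N_h/N.
p̂_st = Σ W_h p̂_h = (1450·0.164 + 900·0.533 + 1300·0.294 + 550·0.200 + 1150·0.088)/5350 = 0.24503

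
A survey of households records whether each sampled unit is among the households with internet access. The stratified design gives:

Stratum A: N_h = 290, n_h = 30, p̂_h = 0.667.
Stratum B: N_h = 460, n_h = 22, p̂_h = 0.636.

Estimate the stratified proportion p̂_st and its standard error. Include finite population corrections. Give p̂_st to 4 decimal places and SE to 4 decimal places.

p̂_st ≈ 0.6480, SE ≈ 0.0705

N = 750; stratum weights W_h = N_h/N.
p̂_st = Σ W_h p̂_h = (290·0.667 + 460·0.636)/750 = 0.64799
V̂(p̂_st) = Σ W_h² (1 − n_h/N_h) p̂_h(1−p̂_h)/(n_h−1):
  stratum A: (290/750)²·(1 − 30/290)·0.667·0.333/29 = 0.00102665
  stratum B: (460/750)²·(1 − 22/460)·0.636·0.364/21 = 0.00394865
V̂(p̂_st) = 0.0049753; SE = √V̂ = 0.0705358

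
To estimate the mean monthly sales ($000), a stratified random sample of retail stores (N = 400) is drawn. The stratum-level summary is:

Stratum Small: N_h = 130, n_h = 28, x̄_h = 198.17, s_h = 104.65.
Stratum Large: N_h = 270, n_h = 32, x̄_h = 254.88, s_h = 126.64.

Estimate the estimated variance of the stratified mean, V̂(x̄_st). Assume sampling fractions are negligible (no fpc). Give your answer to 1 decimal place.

V̂(x̄_st) = Σ W_h² s_h²/n_h, with W_h = N_h/N and N = 400:
  stratum Small: (130/400)²·104.65²/28 = 41.313
  stratum Large: (270/400)²·126.64²/32 = 228.349
V̂(x̄_st) = 269.662

V̂(x̄_st) ≈ 269.7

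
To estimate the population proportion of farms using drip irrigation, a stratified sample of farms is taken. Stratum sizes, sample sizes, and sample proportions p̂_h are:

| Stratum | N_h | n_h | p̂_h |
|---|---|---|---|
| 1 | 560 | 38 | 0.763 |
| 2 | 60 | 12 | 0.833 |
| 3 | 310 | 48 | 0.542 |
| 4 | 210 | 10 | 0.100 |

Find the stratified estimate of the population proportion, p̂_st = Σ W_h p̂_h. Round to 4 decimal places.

N = 1140; stratum weights W_h = N_h/N.
p̂_st = Σ W_h p̂_h = (560·0.763 + 60·0.833 + 310·0.542 + 210·0.100)/1140 = 0.58446

p̂_st ≈ 0.5845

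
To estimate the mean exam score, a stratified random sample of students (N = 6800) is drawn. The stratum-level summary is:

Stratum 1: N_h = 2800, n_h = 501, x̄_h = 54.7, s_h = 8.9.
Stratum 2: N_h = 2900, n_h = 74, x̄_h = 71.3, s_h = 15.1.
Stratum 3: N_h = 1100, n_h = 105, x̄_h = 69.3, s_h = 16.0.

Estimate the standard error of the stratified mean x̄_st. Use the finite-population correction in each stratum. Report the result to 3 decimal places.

V̂(x̄_st) = Σ W_h² (1 − n_h/N_h) s_h²/n_h, with W_h = N_h/N and N = 6800:
  stratum 1: (2800/6800)²·(1 − 501/2800)·8.9²/501 = 0.0220101
  stratum 2: (2900/6800)²·(1 − 74/2900)·15.1²/74 = 0.546103
  stratum 3: (1100/6800)²·(1 − 105/1100)·16.0²/105 = 0.0577097
V̂(x̄_st) = 0.625823
SE(x̄_st) = √0.625823 = 0.79109

SE(x̄_st) ≈ 0.791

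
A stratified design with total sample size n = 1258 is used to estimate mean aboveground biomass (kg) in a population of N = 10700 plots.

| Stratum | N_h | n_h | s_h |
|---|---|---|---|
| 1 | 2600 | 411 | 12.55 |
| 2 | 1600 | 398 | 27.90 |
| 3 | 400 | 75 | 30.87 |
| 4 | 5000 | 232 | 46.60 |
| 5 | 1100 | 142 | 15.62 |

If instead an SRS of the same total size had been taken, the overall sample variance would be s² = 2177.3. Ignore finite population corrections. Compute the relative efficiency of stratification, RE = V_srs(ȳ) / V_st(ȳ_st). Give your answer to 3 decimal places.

RE ≈ 0.806

V̂(ȳ_st) = Σ W_h² s_h²/n_h, with W_h = N_h/N and N = 10700:
  stratum 1: (2600/10700)²·12.55²/411 = 0.0226269
  stratum 2: (1600/10700)²·27.90²/398 = 0.0437318
  stratum 3: (400/10700)²·30.87²/75 = 0.0177568
  stratum 4: (5000/10700)²·46.60²/232 = 2.04388
  stratum 5: (1100/10700)²·15.62²/142 = 0.018159
V_st = 2.14616
V_srs = s²/n = 2177.3/1258 = 1.73076
Relative efficiency = V_srs / V_st = 1.73076/2.14616 = 0.8064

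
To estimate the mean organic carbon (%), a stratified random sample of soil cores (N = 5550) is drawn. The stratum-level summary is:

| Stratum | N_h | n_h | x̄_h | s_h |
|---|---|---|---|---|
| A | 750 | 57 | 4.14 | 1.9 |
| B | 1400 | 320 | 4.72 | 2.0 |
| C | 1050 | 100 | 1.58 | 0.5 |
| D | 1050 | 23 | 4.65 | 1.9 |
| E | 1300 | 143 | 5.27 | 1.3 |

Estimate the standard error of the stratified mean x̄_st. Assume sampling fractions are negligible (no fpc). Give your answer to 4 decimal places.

V̂(x̄_st) = Σ W_h² s_h²/n_h, with W_h = N_h/N and N = 5550:
  stratum A: (750/5550)²·1.9²/57 = 0.00115656
  stratum B: (1400/5550)²·2.0²/320 = 0.00079539
  stratum C: (1050/5550)²·0.5²/100 = 8.94814e-05
  stratum D: (1050/5550)²·1.9²/23 = 0.00561787
  stratum E: (1300/5550)²·1.3²/143 = 0.000648413
V̂(x̄_st) = 0.00830772
SE(x̄_st) = √0.00830772 = 0.0911467

SE(x̄_st) ≈ 0.0911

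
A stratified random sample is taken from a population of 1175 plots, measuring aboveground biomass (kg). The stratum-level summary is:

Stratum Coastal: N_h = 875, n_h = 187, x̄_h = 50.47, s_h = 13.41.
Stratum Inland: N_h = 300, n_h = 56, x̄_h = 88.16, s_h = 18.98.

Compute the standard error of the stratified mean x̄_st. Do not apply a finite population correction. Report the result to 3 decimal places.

SE(x̄_st) ≈ 0.976

V̂(x̄_st) = Σ W_h² s_h²/n_h, with W_h = N_h/N and N = 1175:
  stratum Coastal: (875/1175)²·13.41²/187 = 0.533281
  stratum Inland: (300/1175)²·18.98²/56 = 0.419345
V̂(x̄_st) = 0.952626
SE(x̄_st) = √0.952626 = 0.976026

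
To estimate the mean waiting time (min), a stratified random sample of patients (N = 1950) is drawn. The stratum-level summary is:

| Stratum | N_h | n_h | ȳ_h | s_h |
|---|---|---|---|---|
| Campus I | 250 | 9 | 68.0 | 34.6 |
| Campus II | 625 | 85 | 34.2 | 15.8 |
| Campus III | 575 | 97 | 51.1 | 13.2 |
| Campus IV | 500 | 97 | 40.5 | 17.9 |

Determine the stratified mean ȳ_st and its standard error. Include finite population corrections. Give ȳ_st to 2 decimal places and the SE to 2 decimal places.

ȳ_st = Σ W_h ȳ_h = (250·68.0 + 625·34.2 + 575·51.1 + 500·40.5)/1950 = 45.13205
V̂(ȳ_st) = Σ W_h² (1 − n_h/N_h) s_h²/n_h, with W_h = N_h/N and N = 1950:
  stratum Campus I: (250/1950)²·(1 − 9/250)·34.6²/9 = 2.10765
  stratum Campus II: (625/1950)²·(1 − 85/625)·15.8²/85 = 0.260675
  stratum Campus III: (575/1950)²·(1 − 97/575)·13.2²/97 = 0.129838
  stratum Campus IV: (500/1950)²·(1 − 97/500)·17.9²/97 = 0.175041
V̂(ȳ_st) = 2.6732
SE(ȳ_st) = √2.6732 = 1.63499

ȳ_st ≈ 45.13, SE ≈ 1.63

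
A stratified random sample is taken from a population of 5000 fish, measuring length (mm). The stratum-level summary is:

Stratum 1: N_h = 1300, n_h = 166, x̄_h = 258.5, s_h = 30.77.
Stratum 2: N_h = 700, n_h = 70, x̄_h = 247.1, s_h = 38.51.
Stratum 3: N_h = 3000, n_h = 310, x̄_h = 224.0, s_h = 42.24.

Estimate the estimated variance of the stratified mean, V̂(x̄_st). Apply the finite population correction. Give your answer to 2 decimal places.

V̂(x̄_st) ≈ 2.57

V̂(x̄_st) = Σ W_h² (1 − n_h/N_h) s_h²/n_h, with W_h = N_h/N and N = 5000:
  stratum 1: (1300/5000)²·(1 − 166/1300)·30.77²/166 = 0.336328
  stratum 2: (700/5000)²·(1 − 70/700)·38.51²/70 = 0.373721
  stratum 3: (3000/5000)²·(1 − 310/3000)·42.24²/310 = 1.85789
V̂(x̄_st) = 2.56794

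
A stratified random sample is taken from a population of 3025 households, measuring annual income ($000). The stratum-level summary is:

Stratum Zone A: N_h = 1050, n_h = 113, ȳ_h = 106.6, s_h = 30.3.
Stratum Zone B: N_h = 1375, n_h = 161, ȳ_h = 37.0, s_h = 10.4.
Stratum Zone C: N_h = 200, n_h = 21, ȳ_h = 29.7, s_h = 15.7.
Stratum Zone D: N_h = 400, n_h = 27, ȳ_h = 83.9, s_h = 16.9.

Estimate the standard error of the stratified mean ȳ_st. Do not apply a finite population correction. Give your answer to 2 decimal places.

V̂(ȳ_st) = Σ W_h² s_h²/n_h, with W_h = N_h/N and N = 3025:
  stratum Zone A: (1050/3025)²·30.3²/113 = 0.978892
  stratum Zone B: (1375/3025)²·10.4²/161 = 0.138802
  stratum Zone C: (200/3025)²·15.7²/21 = 0.0513085
  stratum Zone D: (400/3025)²·16.9²/27 = 0.18496
V̂(ȳ_st) = 1.35396
SE(ȳ_st) = √1.35396 = 1.1636

SE(ȳ_st) ≈ 1.16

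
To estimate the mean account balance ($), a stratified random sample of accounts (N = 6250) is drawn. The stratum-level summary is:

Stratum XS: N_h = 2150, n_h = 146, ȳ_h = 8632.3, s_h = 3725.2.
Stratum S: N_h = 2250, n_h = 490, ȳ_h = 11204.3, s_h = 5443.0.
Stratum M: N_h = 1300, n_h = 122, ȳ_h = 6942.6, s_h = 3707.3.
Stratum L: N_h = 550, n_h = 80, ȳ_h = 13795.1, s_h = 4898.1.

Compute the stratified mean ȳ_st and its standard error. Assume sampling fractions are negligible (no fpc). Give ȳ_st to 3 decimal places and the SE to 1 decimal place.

ȳ_st ≈ 9661.089, SE ≈ 162.1

ȳ_st = Σ W_h ȳ_h = (2150·8632.3 + 2250·11204.3 + 1300·6942.6 + 550·13795.1)/6250 = 9661.08880
V̂(ȳ_st) = Σ W_h² s_h²/n_h, with W_h = N_h/N and N = 6250:
  stratum XS: (2150/6250)²·3725.2²/146 = 11247.7
  stratum S: (2250/6250)²·5443.0²/490 = 7835.84
  stratum M: (1300/6250)²·3707.3²/122 = 4873.96
  stratum L: (550/6250)²·4898.1²/80 = 2322.37
V̂(ȳ_st) = 26279.9
SE(ȳ_st) = √26279.9 = 162.111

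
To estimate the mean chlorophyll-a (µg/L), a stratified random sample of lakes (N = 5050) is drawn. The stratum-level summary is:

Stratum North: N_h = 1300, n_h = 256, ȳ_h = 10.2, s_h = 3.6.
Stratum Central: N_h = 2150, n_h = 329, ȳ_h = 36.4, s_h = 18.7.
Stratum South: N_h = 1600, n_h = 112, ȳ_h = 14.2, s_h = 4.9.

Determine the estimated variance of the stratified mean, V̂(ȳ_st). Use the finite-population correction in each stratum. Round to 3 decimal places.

V̂(ȳ_st) = Σ W_h² (1 − n_h/N_h) s_h²/n_h, with W_h = N_h/N and N = 5050:
  stratum North: (1300/5050)²·(1 − 256/1300)·3.6²/256 = 0.00269418
  stratum Central: (2150/5050)²·(1 − 329/2150)·18.7²/329 = 0.163175
  stratum South: (1600/5050)²·(1 − 112/1600)·4.9²/112 = 0.0200131
V̂(ȳ_st) = 0.185882

V̂(ȳ_st) ≈ 0.186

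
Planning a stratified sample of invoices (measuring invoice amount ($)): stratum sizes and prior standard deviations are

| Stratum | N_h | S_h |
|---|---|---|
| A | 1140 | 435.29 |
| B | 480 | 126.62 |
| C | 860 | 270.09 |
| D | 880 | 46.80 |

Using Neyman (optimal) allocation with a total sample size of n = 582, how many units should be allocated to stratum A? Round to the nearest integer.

348

Neyman allocation: n_h = n · N_h S_h / Σ N_i S_i, with n = 582.
  stratum A: N_h·S_h = 1140·435.29 = 496230.60
  stratum B: N_h·S_h = 480·126.62 = 60777.60
  stratum C: N_h·S_h = 860·270.09 = 232277.40
  stratum D: N_h·S_h = 880·46.80 = 41184.00
Σ N_h S_h = 830469.60
n for stratum A = 582·496230.60/830469.60 = 347.763 → 348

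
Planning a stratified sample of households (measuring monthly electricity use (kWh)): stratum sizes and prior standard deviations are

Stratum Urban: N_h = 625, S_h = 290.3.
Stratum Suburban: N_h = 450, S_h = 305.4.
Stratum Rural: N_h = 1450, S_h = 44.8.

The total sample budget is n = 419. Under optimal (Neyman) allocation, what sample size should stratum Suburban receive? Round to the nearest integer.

150

Neyman allocation: n_h = n · N_h S_h / Σ N_i S_i, with n = 419.
  stratum Urban: N_h·S_h = 625·290.3 = 181437.50
  stratum Suburban: N_h·S_h = 450·305.4 = 137430.00
  stratum Rural: N_h·S_h = 1450·44.8 = 64960.00
Σ N_h S_h = 383827.50
n for stratum Suburban = 419·137430.00/383827.50 = 150.024 → 150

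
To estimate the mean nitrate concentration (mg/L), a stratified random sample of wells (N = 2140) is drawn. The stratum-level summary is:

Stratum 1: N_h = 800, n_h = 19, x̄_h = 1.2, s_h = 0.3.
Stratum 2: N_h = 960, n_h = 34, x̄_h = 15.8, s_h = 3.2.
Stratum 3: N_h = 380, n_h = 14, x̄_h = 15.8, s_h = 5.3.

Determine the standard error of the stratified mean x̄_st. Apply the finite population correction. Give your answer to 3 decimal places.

V̂(x̄_st) = Σ W_h² (1 − n_h/N_h) s_h²/n_h, with W_h = N_h/N and N = 2140:
  stratum 1: (800/2140)²·(1 − 19/800)·0.3²/19 = 0.000646253
  stratum 2: (960/2140)²·(1 − 34/960)·3.2²/34 = 0.0584623
  stratum 3: (380/2140)²·(1 − 14/380)·5.3²/14 = 0.0609342
V̂(x̄_st) = 0.120043
SE(x̄_st) = √0.120043 = 0.346472

SE(x̄_st) ≈ 0.346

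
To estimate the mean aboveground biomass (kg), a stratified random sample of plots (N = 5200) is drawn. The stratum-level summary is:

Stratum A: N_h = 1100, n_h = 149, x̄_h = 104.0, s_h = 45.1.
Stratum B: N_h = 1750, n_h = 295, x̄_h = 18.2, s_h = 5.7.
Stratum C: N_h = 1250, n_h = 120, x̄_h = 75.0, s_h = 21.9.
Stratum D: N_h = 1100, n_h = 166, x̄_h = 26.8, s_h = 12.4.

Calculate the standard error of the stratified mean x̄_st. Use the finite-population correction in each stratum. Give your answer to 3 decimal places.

SE(x̄_st) ≈ 0.885

V̂(x̄_st) = Σ W_h² (1 − n_h/N_h) s_h²/n_h, with W_h = N_h/N and N = 5200:
  stratum A: (1100/5200)²·(1 − 149/1100)·45.1²/149 = 0.528121
  stratum B: (1750/5200)²·(1 − 295/1750)·5.7²/295 = 0.010371
  stratum C: (1250/5200)²·(1 − 120/1250)·21.9²/120 = 0.20878
  stratum D: (1100/5200)²·(1 − 166/1100)·12.4²/166 = 0.035194
V̂(x̄_st) = 0.782466
SE(x̄_st) = √0.782466 = 0.884571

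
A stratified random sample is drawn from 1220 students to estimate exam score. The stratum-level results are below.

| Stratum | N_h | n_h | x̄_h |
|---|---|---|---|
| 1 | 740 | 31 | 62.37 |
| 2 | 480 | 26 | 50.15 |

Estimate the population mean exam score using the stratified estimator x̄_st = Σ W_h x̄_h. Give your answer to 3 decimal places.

N = Σ N_h = 1220. Stratum weights W_h = N_h/N.
x̄_st = (740·62.37 + 480·50.15) / 1220 = 57.56213

x̄_st ≈ 57.562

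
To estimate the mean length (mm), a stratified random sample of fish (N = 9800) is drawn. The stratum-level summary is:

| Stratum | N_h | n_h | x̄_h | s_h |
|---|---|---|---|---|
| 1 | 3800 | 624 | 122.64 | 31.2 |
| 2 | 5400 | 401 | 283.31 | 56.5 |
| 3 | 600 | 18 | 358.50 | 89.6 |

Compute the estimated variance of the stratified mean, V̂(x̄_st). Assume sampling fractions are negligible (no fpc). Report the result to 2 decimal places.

V̂(x̄_st) = Σ W_h² s_h²/n_h, with W_h = N_h/N and N = 9800:
  stratum 1: (3800/9800)²·31.2²/624 = 0.234552
  stratum 2: (5400/9800)²·56.5²/401 = 2.41706
  stratum 3: (600/9800)²·89.6²/18 = 1.67184
V̂(x̄_st) = 4.32345

V̂(x̄_st) ≈ 4.32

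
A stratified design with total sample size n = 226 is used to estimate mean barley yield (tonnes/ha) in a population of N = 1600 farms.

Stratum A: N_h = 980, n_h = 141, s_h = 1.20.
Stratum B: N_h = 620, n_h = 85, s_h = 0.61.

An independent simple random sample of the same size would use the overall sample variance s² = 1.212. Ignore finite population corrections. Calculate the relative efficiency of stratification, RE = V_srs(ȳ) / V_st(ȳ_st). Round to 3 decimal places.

V̂(ȳ_st) = Σ W_h² s_h²/n_h, with W_h = N_h/N and N = 1600:
  stratum A: (980/1600)²·1.20²/141 = 0.00383138
  stratum B: (620/1600)²·0.61²/85 = 0.000657331
V_st = 0.00448871
V_srs = s²/n = 1.212/226 = 0.00536283
Relative efficiency = V_srs / V_st = 0.00536283/0.00448871 = 1.1947

RE ≈ 1.195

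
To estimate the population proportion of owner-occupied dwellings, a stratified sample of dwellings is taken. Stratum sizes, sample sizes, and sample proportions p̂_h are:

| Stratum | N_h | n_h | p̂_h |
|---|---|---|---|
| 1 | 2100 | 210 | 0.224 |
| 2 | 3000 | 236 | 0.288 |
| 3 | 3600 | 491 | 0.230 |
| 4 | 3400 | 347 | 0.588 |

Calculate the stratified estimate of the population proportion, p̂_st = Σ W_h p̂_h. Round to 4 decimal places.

p̂_st ≈ 0.3439

N = 12100; stratum weights W_h = N_h/N.
p̂_st = Σ W_h p̂_h = (2100·0.224 + 3000·0.288 + 3600·0.230 + 3400·0.588)/12100 = 0.34393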